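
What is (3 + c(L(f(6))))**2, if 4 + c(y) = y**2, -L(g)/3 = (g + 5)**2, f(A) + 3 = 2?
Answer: 5303809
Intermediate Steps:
f(A) = -1 (f(A) = -3 + 2 = -1)
L(g) = -3*(5 + g)**2 (L(g) = -3*(g + 5)**2 = -3*(5 + g)**2)
c(y) = -4 + y**2
(3 + c(L(f(6))))**2 = (3 + (-4 + (-3*(5 - 1)**2)**2))**2 = (3 + (-4 + (-3*4**2)**2))**2 = (3 + (-4 + (-3*16)**2))**2 = (3 + (-4 + (-48)**2))**2 = (3 + (-4 + 2304))**2 = (3 + 2300)**2 = 2303**2 = 5303809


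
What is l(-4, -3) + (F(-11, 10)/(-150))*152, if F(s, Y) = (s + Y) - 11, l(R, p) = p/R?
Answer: 1291/100 ≈ 12.910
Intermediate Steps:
F(s, Y) = -11 + Y + s (F(s, Y) = (Y + s) - 11 = -11 + Y + s)
l(-4, -3) + (F(-11, 10)/(-150))*152 = -3/(-4) + ((-11 + 10 - 11)/(-150))*152 = -3*(-1/4) - 12*(-1/150)*152 = 3/4 + (2/25)*152 = 3/4 + 304/25 = 1291/100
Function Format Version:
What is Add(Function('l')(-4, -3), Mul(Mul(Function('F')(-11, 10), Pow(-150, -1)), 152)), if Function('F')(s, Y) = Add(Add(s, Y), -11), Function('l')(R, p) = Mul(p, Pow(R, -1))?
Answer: Rational(1291, 100) ≈ 12.910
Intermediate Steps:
Function('F')(s, Y) = Add(-11, Y, s) (Function('F')(s, Y) = Add(Add(Y, s), -11) = Add(-11, Y, s))
Add(Function('l')(-4, -3), Mul(Mul(Function('F')(-11, 10), Pow(-150, -1)), 152)) = Add(Mul(-3, Pow(-4, -1)), Mul(Mul(Add(-11, 10, -11), Pow(-150, -1)), 152)) = Add(Mul(-3, Rational(-1, 4)), Mul(Mul(-12, Rational(-1, 150)), 152)) = Add(Rational(3, 4), Mul(Rational(2, 25), 152)) = Add(Rational(3, 4), Rational(304, 25)) = Rational(1291, 100)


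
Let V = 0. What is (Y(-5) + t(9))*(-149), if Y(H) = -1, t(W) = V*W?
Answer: 149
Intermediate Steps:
t(W) = 0 (t(W) = 0*W = 0)
(Y(-5) + t(9))*(-149) = (-1 + 0)*(-149) = -1*(-149) = 149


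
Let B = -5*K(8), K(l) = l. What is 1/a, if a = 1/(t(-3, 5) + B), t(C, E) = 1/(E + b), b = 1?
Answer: -239/6 ≈ -39.833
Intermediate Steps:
t(C, E) = 1/(1 + E) (t(C, E) = 1/(E + 1) = 1/(1 + E))
B = -40 (B = -5*8 = -40)
a = -6/239 (a = 1/(1/(1 + 5) - 40) = 1/(1/6 - 40) = 1/(-239/6) = -6/239 ≈ -0.025105)
1/a = 1/(-6/239) = -239/6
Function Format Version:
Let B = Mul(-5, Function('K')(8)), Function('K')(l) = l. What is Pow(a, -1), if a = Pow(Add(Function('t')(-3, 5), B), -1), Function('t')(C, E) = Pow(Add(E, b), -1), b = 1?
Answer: Rational(-239, 6) ≈ -39.833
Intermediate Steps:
Function('t')(C, E) = Pow(Add(1, E), -1) (Function('t')(C, E) = Pow(Add(E, 1), -1) = Pow(Add(1, E), -1))
B = -40 (B = Mul(-5, 8) = -40)
a = Rational(-6, 239) (a = Pow(Add(Pow(Add(1, 5), -1), -40), -1) = Pow(Add(Pow(6, -1), -40), -1) = Pow(Add(Rational(1, 6), -40), -1) = Pow(Rational(-239, 6), -1) = Rational(-6, 239) ≈ -0.025105)
Pow(a, -1) = Pow(Rational(-6, 239), -1) = Rational(-239, 6)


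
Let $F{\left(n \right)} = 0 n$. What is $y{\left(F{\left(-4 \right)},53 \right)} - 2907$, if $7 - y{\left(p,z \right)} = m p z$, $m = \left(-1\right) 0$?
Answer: $-2900$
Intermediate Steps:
$F{\left(n \right)} = 0$
$m = 0$
$y{\left(p,z \right)} = 7$ ($y{\left(p,z \right)} = 7 - 0 p z = 7 - 0 z = 7 - 0 = 7 + 0 = 7$)
$y{\left(F{\left(-4 \right)},53 \right)} - 2907 = 7 - 2907 = -2900$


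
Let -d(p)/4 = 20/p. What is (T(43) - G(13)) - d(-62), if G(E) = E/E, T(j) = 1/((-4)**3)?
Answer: -4575/1984 ≈ -2.3059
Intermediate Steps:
T(j) = -1/64 (T(j) = 1/(-64) = -1/64)
G(E) = 1
d(p) = -80/p
(T(43) - G(13)) - d(-62) = (-1/64 - 1*1) - (-80)/(-62) = (-1/64 - 1) - (-80)*(-1)/62 = -65/64 - 1*40/31 = -65/64 - 40/31 = -4575/1984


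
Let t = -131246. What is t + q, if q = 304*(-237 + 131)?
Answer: -163470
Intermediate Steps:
q = -32224 (q = 304*(-106) = -32224)
t + q = -131246 - 32224 = -163470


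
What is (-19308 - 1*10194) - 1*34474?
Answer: -63976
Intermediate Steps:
(-19308 - 1*10194) - 1*34474 = (-19308 - 10194) - 34474 = -29502 - 34474 = -63976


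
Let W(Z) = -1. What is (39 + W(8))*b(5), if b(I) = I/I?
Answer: 38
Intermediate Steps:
b(I) = 1
(39 + W(8))*b(5) = (39 - 1)*1 = 38*1 = 38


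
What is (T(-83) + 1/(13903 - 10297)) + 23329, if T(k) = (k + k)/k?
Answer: 84131587/3606 ≈ 23331.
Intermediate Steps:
T(k) = 2 (T(k) = (2*k)/k = 2)
(T(-83) + 1/(13903 - 10297)) + 23329 = (2 + 1/(13903 - 10297)) + 23329 = (2 + 1/3606) + 23329 = 7213/3606 + 23329 = 84131587/3606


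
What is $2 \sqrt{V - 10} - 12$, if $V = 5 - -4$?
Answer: $-12 + 2 i \approx -12.0 + 2.0 i$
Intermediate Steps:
$V = 9$ ($V = 5 + 4 = 9$)
$2 \sqrt{V - 10} - 12 = 2 \sqrt{9 - 10} - 12 = 2 \sqrt{-1} - 12 = 2 i - 12 = -12 + 2 i$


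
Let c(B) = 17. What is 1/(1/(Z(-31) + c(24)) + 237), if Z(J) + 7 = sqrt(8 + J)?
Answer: 29161/6913528 + I*sqrt(23)/6913528 ≈ 0.004218 + 6.9369e-7*I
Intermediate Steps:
Z(J) = -7 + sqrt(8 + J)
1/(1/(Z(-31) + c(24)) + 237) = 1/(1/((-7 + sqrt(8 - 31)) + 17) + 237) = 1/(1/((-7 + sqrt(-23)) + 17) + 237) = 1/(1/((-7 + I*sqrt(23)) + 17) + 237) = 1/(1/(10 + I*sqrt(23)) + 237) = 1/(237 + 1/(10 + I*sqrt(23)))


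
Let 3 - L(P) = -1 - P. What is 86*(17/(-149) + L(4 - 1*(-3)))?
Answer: 139492/149 ≈ 936.19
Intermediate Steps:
L(P) = 4 + P (L(P) = 3 - (-1 - P) = 3 + (1 + P) = 4 + P)
86*(17/(-149) + L(4 - 1*(-3))) = 86*(17/(-149) + (4 + (4 - 1*(-3)))) = 86*(17*(-1/149) + (4 + (4 + 3))) = 86*(-17/149 + (4 + 7)) = 86*(-17/149 + 11) = 86*(1622/149) = 139492/149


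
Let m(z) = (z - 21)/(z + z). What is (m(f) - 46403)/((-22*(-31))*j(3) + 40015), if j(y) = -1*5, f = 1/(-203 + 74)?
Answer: -45048/36605 ≈ -1.2307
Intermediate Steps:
f = -1/129 (f = 1/(-129) = -1/129 ≈ -0.0077519)
j(y) = -5
m(z) = (-21 + z)/(2*z) (m(z) = (-21 + z)/((2*z)) = (-21 + z)*(1/(2*z)) = (-21 + z)/(2*z))
(m(f) - 46403)/((-22*(-31))*j(3) + 40015) = ((-21 - 1/129)/(2*(-1/129)) - 46403)/(-22*(-31)*(-5) + 40015) = ((½)*(-129)*(-2710/129) - 46403)/(682*(-5) + 40015) = (1355 - 46403)/(-3410 + 40015) = -45048/36605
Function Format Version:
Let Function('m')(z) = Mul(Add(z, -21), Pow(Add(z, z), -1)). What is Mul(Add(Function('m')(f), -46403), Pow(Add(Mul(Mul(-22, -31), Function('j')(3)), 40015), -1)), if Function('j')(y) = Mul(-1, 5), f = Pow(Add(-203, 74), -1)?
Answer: Rational(-45048, 36605) ≈ -1.2307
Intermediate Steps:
f = Rational(-1, 129) (f = Pow(-129, -1) = Rational(-1, 129) ≈ -0.0077519)
Function('j')(y) = -5
Function('m')(z) = Mul(Rational(1, 2), Pow(z, -1), Add(-21, z)) (Function('m')(z) = Mul(Add(-21, z), Pow(Mul(2, z), -1)) = Mul(Add(-21, z), Mul(Rational(1, 2), Pow(z, -1))) = Mul(Rational(1, 2), Pow(z, -1), Add(-21, z)))
Mul(Add(Function('m')(f), -46403), Pow(Add(Mul(Mul(-22, -31), Function('j')(3)), 40015), -1)) = Mul(Add(Mul(Rational(1, 2), Pow(Rational(-1, 129), -1), Add(-21, Rational(-1, 129))), -46403), Pow(Add(Mul(Mul(-22, -31), -5), 40015), -1)) = Mul(Add(Mul(Rational(1, 2), -129, Rational(-2710, 129)), -46403), Pow(Add(Mul(682, -5), 40015), -1)) = Mul(Add(1355, -46403), Pow(Add(-3410, 40015), -1)) = Mul(-45048, Pow(36605, -1)) = Mul(-45048, Rational(1, 36605)) = Rational(-45048, 36605)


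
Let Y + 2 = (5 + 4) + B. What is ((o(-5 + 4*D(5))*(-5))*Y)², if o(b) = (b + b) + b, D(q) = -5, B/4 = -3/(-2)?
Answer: 23765625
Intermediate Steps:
B = 6 (B = 4*(-3/(-2)) = 4*(-3*(-½)) = 4*(3/2) = 6)
Y = 13 (Y = -2 + ((5 + 4) + 6) = -2 + (9 + 6) = -2 + 15 = 13)
o(b) = 3*b (o(b) = 2*b + b = 3*b)
((o(-5 + 4*D(5))*(-5))*Y)² = (((3*(-5 + 4*(-5)))*(-5))*13)² = (((3*(-5 - 20))*(-5))*13)² = (((3*(-25))*(-5))*13)² = (-75*(-5)*13)² = (375*13)² = 4875² = 23765625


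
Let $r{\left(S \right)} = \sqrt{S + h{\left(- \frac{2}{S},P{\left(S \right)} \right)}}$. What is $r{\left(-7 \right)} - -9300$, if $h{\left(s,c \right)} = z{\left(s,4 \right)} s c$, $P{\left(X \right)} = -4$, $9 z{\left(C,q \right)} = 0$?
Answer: $9300 + i \sqrt{7} \approx 9300.0 + 2.6458 i$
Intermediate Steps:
$z{\left(C,q \right)} = 0$ ($z{\left(C,q \right)} = \frac{1}{9} \cdot 0 = 0$)
$h{\left(s,c \right)} = 0$ ($h{\left(s,c \right)} = 0 s c = 0 c = 0$)
$r{\left(S \right)} = \sqrt{S}$ ($r{\left(S \right)} = \sqrt{S + 0} = \sqrt{S}$)
$r{\left(-7 \right)} - -9300 = \sqrt{-7} - -9300 = i \sqrt{7} + 9300 = 9300 + i \sqrt{7}$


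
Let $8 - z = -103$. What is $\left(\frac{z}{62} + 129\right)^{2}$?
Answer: $\frac{65755881}{3844} \approx 17106.0$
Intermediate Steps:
$z = 111$ ($z = 8 - -103 = 8 + 103 = 111$)
$\left(\frac{z}{62} + 129\right)^{2} = \left(\frac{111}{62} + 129\right)^{2} = \left(\frac{8109}{62}\right)^{2} = \frac{65755881}{3844}$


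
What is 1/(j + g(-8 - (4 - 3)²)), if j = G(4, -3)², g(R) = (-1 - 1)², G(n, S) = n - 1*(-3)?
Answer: 1/53 ≈ 0.018868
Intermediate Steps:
G(n, S) = 3 + n (G(n, S) = n + 3 = 3 + n)
g(R) = 4 (g(R) = (-2)² = 4)
j = 49 (j = (3 + 4)² = 7² = 49)
1/(j + g(-8 - (4 - 3)²)) = 1/(49 + 4) = 1/53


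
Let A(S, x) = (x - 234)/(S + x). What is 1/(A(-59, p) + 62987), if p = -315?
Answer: 374/23557687 ≈ 1.5876e-5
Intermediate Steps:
A(S, x) = (-234 + x)/(S + x)
1/(A(-59, p) + 62987) = 1/((-234 - 315)/(-59 - 315) + 62987) = 1/(-549/(-374) + 62987) = 1/(-1/374*(-549) + 62987) = 1/(549/374 + 62987) = 1/(23557687/374) = 374/23557687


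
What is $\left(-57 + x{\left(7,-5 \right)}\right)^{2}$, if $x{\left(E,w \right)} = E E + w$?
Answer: $169$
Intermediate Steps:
$x{\left(E,w \right)} = w + E^{2}$ ($x{\left(E,w \right)} = E^{2} + w = w + E^{2}$)
$\left(-57 + x{\left(7,-5 \right)}\right)^{2} = \left(-57 - \left(5 - 7^{2}\right)\right)^{2} = \left(-57 + \left(-5 + 49\right)\right)^{2} = \left(-57 + 44\right)^{2} = \left(-13\right)^{2} = 169$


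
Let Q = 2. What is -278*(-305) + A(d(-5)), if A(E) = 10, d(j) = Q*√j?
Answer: 84800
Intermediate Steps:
d(j) = 2*√j
-278*(-305) + A(d(-5)) = -278*(-305) + 10 = 84790 + 10 = 84800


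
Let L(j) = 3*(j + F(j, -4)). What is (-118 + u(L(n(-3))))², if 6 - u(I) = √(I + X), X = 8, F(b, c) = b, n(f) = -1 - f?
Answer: 12564 + 448*√5 ≈ 13566.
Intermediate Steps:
L(j) = 6*j (L(j) = 3*(j + j) = 3*(2*j) = 6*j)
u(I) = 6 - √(8 + I) (u(I) = 6 - √(I + 8) = 6 - √(8 + I))
(-118 + u(L(n(-3))))² = (-118 + (6 - √(8 + 6*(-1 - 1*(-3)))))² = (-118 + (6 - √(8 + 6*(-1 + 3))))² = (-118 + (6 - √(8 + 6*2)))² = (-118 + (6 - √(8 + 12)))² = (-118 + (6 - √20))² = (-118 + (6 - 2*√5))² = (-112 - 2*√5)²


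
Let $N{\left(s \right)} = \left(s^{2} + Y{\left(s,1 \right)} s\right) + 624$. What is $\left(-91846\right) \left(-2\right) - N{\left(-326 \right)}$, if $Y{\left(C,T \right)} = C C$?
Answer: $34722768$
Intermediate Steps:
$Y{\left(C,T \right)} = C^{2}$
$N{\left(s \right)} = 624 + s^{2} + s^{3}$ ($N{\left(s \right)} = \left(s^{2} + s^{2} s\right) + 624 = \left(s^{2} + s^{3}\right) + 624 = 624 + s^{2} + s^{3}$)
$\left(-91846\right) \left(-2\right) - N{\left(-326 \right)} = \left(-91846\right) \left(-2\right) - \left(624 + \left(-326\right)^{2} + \left(-326\right)^{3}\right) = 183692 - \left(624 + 106276 - 34645976\right) = 183692 - -34539076 = 183692 + 34539076 = 34722768$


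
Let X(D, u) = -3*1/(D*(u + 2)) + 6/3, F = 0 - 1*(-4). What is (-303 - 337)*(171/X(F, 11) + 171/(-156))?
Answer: -73060320/1313 ≈ -55644.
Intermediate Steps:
F = 4 (F = 0 + 4 = 4)
X(D, u) = 2 - 3/(D*(2 + u)) (X(D, u) = -3*1/(D*(2 + u)) + 6*(⅓) = -3/(D*(2 + u)) + 2 = 2 - 3/(D*(2 + u)))
(-303 - 337)*(171/X(F, 11) + 171/(-156)) = (-303 - 337)*(171/(((-3 + 4*4 + 2*4*11)/(4*(2 + 11)))) + 171/(-156)) = -640*(171/(((¼)*(-3 + 16 + 88)/13)) + 171*(-1/156)) = -640*(171/(((¼)*(1/13)*101)) - 57/52) = -640*(171/(101/52) - 57/52) = -640*(171*(52/101) - 57/52) = -640*(8892/101 - 57/52) = -640*456627/5252 = -73060320/1313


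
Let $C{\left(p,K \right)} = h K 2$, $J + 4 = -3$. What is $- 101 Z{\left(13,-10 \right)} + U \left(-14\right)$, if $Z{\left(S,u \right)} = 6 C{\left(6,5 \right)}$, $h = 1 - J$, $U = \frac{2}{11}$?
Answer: $- \frac{533308}{11} \approx -48483.0$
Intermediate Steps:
$J = -7$ ($J = -4 - 3 = -7$)
$U = \frac{2}{11}$ ($U = 2 \cdot \frac{1}{11} = \frac{2}{11} \approx 0.18182$)
$h = 8$ ($h = 1 - -7 = 1 + 7 = 8$)
$C{\left(p,K \right)} = 16 K$ ($C{\left(p,K \right)} = 8 K 2 = 16 K$)
$Z{\left(S,u \right)} = 480$ ($Z{\left(S,u \right)} = 6 \cdot 16 \cdot 5 = 6 \cdot 80 = 480$)
$- 101 Z{\left(13,-10 \right)} + U \left(-14\right) = \left(-101\right) 480 + \frac{2}{11} \left(-14\right) = -48480 - \frac{28}{11} = - \frac{533308}{11}$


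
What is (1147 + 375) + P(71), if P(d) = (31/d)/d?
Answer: 7672433/5041 ≈ 1522.0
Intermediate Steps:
P(d) = 31/d**2
(1147 + 375) + P(71) = (1147 + 375) + 31/71**2 = 1522 + 31*(1/5041) = 1522 + 31/5041 = 7672433/5041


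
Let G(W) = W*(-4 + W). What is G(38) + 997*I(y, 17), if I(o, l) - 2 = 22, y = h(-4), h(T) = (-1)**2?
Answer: 25220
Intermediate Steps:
h(T) = 1
y = 1
I(o, l) = 24 (I(o, l) = 2 + 22 = 24)
G(38) + 997*I(y, 17) = 38*(-4 + 38) + 997*24 = 38*34 + 23928 = 1292 + 23928 = 25220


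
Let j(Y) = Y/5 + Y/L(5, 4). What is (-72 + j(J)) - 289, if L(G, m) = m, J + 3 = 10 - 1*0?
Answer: -7157/20 ≈ -357.85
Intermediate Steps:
J = 7 (J = -3 + (10 - 1*0) = -3 + (10 + 0) = -3 + 10 = 7)
j(Y) = 9*Y/20 (j(Y) = Y/5 + Y/4 = 9*Y/20)
(-72 + j(J)) - 289 = (-72 + (9/20)*7) - 289 = (-72 + 63/20) - 289 = -1377/20 - 289 = -7157/20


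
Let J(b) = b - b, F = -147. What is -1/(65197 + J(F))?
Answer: -1/65197 ≈ -1.5338e-5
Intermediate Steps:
J(b) = 0
-1/(65197 + J(F)) = -1/(65197 + 0) = -1/65197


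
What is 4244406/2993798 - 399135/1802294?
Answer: 31333679139/26192738702 ≈ 1.1963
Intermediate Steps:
4244406/2993798 - 399135/1802294 = 4244406*(1/2993798) - 399135*1/1802294 = 2122203/1496899 - 399135/1802294 = 31333679139/26192738702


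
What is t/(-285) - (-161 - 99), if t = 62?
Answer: 74038/285 ≈ 259.78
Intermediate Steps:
t/(-285) - (-161 - 99) = 62/(-285) - (-161 - 99) = 62*(-1/285) - 1*(-260) = -62/285 + 260 = 74038/285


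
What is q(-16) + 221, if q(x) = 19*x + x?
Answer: -99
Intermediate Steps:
q(x) = 20*x
q(-16) + 221 = 20*(-16) + 221 = -320 + 221 = -99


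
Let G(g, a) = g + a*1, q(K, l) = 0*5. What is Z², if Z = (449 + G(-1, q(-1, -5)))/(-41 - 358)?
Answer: 4096/3249 ≈ 1.2607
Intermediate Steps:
q(K, l) = 0
G(g, a) = a + g (G(g, a) = g + a = a + g)
Z = -64/57 (Z = (449 + (0 - 1))/(-41 - 358) = (449 - 1)/(-399) = 448*(-1/399) = -64/57 ≈ -1.1228)
Z² = (-64/57)² = 4096/3249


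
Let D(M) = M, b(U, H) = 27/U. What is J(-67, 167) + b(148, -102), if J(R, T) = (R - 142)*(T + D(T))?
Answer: -10331261/148 ≈ -69806.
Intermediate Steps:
J(R, T) = 2*T*(-142 + R) (J(R, T) = (R - 142)*(T + T) = (-142 + R)*(2*T) = 2*T*(-142 + R))
J(-67, 167) + b(148, -102) = 2*167*(-142 - 67) + 27/148 = 2*167*(-209) + 27*(1/148) = -69806 + 27/148 = -10331261/148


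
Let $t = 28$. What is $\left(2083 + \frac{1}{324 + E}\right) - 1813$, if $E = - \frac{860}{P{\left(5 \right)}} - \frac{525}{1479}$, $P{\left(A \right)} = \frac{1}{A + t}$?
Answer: $\frac{3734580917}{13831783} \approx 270.0$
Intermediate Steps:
$P{\left(A \right)} = \frac{1}{28 + A}$ ($P{\left(A \right)} = \frac{1}{A + 28} = \frac{1}{28 + A}$)
$E = - \frac{13991515}{493}$ ($E = - \frac{860}{\frac{1}{28 + 5}} - \frac{525}{1479} = - \frac{860}{\frac{1}{33}} - \frac{175}{493} = - 860 \frac{1}{\frac{1}{33}} - \frac{175}{493} = \left(-860\right) 33 - \frac{175}{493} = -28380 - \frac{175}{493} = - \frac{13991515}{493} \approx -28380.0$)
$\left(2083 + \frac{1}{324 + E}\right) - 1813 = \left(2083 + \frac{1}{324 - \frac{13991515}{493}}\right) - 1813 = \left(2083 + \frac{1}{- \frac{13831783}{493}}\right) - 1813 = \left(2083 - \frac{493}{13831783}\right) - 1813 = \frac{28811603496}{13831783} - 1813 = \frac{3734580917}{13831783}$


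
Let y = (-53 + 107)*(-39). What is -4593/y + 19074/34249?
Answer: 65825167/24042798 ≈ 2.7378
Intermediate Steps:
y = -2106 (y = 54*(-39) = -2106)
-4593/y + 19074/34249 = -4593/(-2106) + 19074/34249 = -4593*(-1/2106) + 19074*(1/34249) = 1531/702 + 19074/34249 = 65825167/24042798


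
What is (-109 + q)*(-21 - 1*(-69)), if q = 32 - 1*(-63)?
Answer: -672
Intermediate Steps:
q = 95 (q = 32 + 63 = 95)
(-109 + q)*(-21 - 1*(-69)) = (-109 + 95)*(-21 - 1*(-69)) = -14*(-21 + 69) = -14*48 = -672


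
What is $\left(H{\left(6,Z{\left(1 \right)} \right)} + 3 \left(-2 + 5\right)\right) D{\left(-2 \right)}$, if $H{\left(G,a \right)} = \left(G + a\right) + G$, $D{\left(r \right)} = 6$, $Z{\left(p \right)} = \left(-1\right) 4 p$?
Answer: $102$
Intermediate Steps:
$Z{\left(p \right)} = - 4 p$
$H{\left(G,a \right)} = a + 2 G$
$\left(H{\left(6,Z{\left(1 \right)} \right)} + 3 \left(-2 + 5\right)\right) D{\left(-2 \right)} = \left(\left(\left(-4\right) 1 + 2 \cdot 6\right) + 3 \left(-2 + 5\right)\right) 6 = \left(\left(-4 + 12\right) + 3 \cdot 3\right) 6 = \left(8 + 9\right) 6 = 17 \cdot 6 = 102$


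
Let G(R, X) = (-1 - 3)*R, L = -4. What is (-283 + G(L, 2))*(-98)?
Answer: 26166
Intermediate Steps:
G(R, X) = -4*R
(-283 + G(L, 2))*(-98) = (-283 - 4*(-4))*(-98) = (-283 + 16)*(-98) = -267*(-98) = 26166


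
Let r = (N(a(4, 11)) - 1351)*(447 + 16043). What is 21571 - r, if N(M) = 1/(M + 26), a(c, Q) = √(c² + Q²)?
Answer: 12019034639/539 + 16490*√137/539 ≈ 2.2299e+7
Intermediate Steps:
a(c, Q) = √(Q² + c²)
N(M) = 1/(26 + M)
r = -22277990 + 16490/(26 + √137) (r = (1/(26 + √(11² + 4²)) - 1351)*(447 + 16043) = (1/(26 + √(121 + 16)) - 1351)*16490 = (1/(26 + √137) - 1351)*16490 = (-1351 + 1/(26 + √137))*16490 = -22277990 + 16490/(26 + √137) ≈ -2.2278e+7)
21571 - r = 21571 - (-12007407870/539 - 16490*√137/539) = 21571 + (12007407870/539 + 16490*√137/539) = 12019034639/539 + 16490*√137/539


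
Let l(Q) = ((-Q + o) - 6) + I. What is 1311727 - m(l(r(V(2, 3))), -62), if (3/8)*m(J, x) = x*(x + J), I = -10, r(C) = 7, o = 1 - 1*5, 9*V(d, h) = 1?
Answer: 3891037/3 ≈ 1.2970e+6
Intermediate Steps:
V(d, h) = ⅑ (V(d, h) = (⅑)*1 = ⅑)
o = -4 (o = 1 - 5 = -4)
l(Q) = -20 - Q (l(Q) = ((-Q - 4) - 6) - 10 = ((-4 - Q) - 6) - 10 = (-10 - Q) - 10 = -20 - Q)
m(J, x) = 8*x*(J + x)/3 (m(J, x) = 8*(x*(x + J))/3 = 8*(x*(J + x))/3 = 8*x*(J + x)/3)
1311727 - m(l(r(V(2, 3))), -62) = 1311727 - 8*(-62)*((-20 - 1*7) - 62)/3 = 1311727 - 8*(-62)*((-20 - 7) - 62)/3 = 1311727 - 8*(-62)*(-27 - 62)/3 = 1311727 - 8*(-62)*(-89)/3 = 1311727 - 1*44144/3 = 1311727 - 44144/3 = 3891037/3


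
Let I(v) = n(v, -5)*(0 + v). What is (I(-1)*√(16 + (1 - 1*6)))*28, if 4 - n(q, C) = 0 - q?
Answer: -84*√11 ≈ -278.60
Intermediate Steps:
n(q, C) = 4 + q (n(q, C) = 4 - (0 - q) = 4 - (-1)*q = 4 + q)
I(v) = v*(4 + v) (I(v) = (4 + v)*(0 + v) = (4 + v)*v = v*(4 + v))
(I(-1)*√(16 + (1 - 1*6)))*28 = ((-(4 - 1))*√(16 + (1 - 1*6)))*28 = ((-1*3)*√(16 + (1 - 6)))*28 = -3*√(16 - 5)*28 = -3*√11*28 = -84*√11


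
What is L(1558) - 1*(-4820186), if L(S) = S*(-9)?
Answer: 4806164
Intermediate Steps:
L(S) = -9*S
L(1558) - 1*(-4820186) = -9*1558 - 1*(-4820186) = -14022 + 4820186 = 4806164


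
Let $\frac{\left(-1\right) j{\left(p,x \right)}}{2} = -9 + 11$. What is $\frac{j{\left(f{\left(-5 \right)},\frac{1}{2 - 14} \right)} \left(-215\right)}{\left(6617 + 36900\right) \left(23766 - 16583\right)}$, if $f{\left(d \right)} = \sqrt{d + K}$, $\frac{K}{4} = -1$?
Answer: $\frac{860}{312582611} \approx 2.7513 \cdot 10^{-6}$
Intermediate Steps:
$K = -4$ ($K = 4 \left(-1\right) = -4$)
$f{\left(d \right)} = \sqrt{-4 + d}$ ($f{\left(d \right)} = \sqrt{d - 4} = \sqrt{-4 + d}$)
$j{\left(p,x \right)} = -4$ ($j{\left(p,x \right)} = - 2 \left(-9 + 11\right) = \left(-2\right) 2 = -4$)
$\frac{j{\left(f{\left(-5 \right)},\frac{1}{2 - 14} \right)} \left(-215\right)}{\left(6617 + 36900\right) \left(23766 - 16583\right)} = \frac{\left(-4\right) \left(-215\right)}{\left(6617 + 36900\right) \left(23766 - 16583\right)} = \frac{860}{43517 \cdot 7183} = \frac{860}{312582611}$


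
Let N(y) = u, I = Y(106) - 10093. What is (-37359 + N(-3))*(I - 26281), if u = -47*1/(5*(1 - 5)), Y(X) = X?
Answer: 6774254911/5 ≈ 1.3549e+9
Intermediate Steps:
I = -9987 (I = 106 - 10093 = -9987)
u = 47/20 (u = -47/((-4*5)) = -47/(-20) = -47*(-1/20) = 47/20 ≈ 2.3500)
N(y) = 47/20
(-37359 + N(-3))*(I - 26281) = (-37359 + 47/20)*(-9987 - 26281) = -747133/20*(-36268) = 6774254911/5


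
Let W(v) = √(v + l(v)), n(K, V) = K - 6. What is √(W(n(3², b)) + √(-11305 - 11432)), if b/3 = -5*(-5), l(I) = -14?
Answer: √I*√(√11 + √22737) ≈ 8.7779 + 8.7779*I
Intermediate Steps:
b = 75 (b = 3*(-5*(-5)) = 3*25 = 75)
n(K, V) = -6 + K
W(v) = √(-14 + v) (W(v) = √(v - 14) = √(-14 + v))
√(W(n(3², b)) + √(-11305 - 11432)) = √(√(-14 + (-6 + 3²)) + √(-11305 - 11432)) = √(√(-14 + (-6 + 9)) + √(-22737)) = √(√(-14 + 3) + I*√22737) = √(√(-11) + I*√22737) = √(I*√11 + I*√22737)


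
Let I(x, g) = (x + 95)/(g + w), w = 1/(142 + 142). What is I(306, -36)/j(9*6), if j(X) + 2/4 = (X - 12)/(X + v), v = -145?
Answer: 2960984/255575 ≈ 11.586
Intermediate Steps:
w = 1/284 ≈ 0.0035211
j(X) = -½ + (-12 + X)/(-145 + X) (j(X) = -½ + (X - 12)/(X - 145) = -½ + (-12 + X)/(-145 + X))
I(x, g) = (95 + x)/(1/284 + g) (I(x, g) = (x + 95)/(g + 1/284) = (95 + x)/(1/284 + g))
I(306, -36)/j(9*6) = (284*(95 + 306)/(1 + 284*(-36)))/(((121 + 9*6)/(2*(-145 + 9*6)))) = (284*401/(1 - 10224))/(((121 + 54)/(2*(-145 + 54)))) = (284*401/(-10223))/(((½)*175/(-91))) = (284*(-1/10223)*401)/(((½)*(-1/91)*175)) = -113884/(10223*(-25/26)) = -113884/10223*(-26/25) = 2960984/255575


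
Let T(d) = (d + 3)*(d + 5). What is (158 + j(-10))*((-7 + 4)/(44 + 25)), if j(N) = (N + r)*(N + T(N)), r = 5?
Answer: -33/23 ≈ -1.4348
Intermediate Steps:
T(d) = (3 + d)*(5 + d)
j(N) = (5 + N)*(15 + N² + 9*N) (j(N) = (N + 5)*(N + (15 + N² + 8*N)) = (5 + N)*(15 + N² + 9*N))
(158 + j(-10))*((-7 + 4)/(44 + 25)) = (158 + (75 + (-10)³ + 14*(-10)² + 60*(-10)))*((-7 + 4)/(44 + 25)) = (158 + (75 - 1000 + 14*100 - 600))*(-3/69) = (158 + (75 - 1000 + 1400 - 600))*(-3*1/69) = (158 - 125)*(-1/23) = 33*(-1/23) = -33/23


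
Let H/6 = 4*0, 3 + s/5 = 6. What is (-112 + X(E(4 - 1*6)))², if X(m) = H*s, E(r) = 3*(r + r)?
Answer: 12544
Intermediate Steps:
s = 15 (s = -15 + 5*6 = -15 + 30 = 15)
H = 0 (H = 6*(4*0) = 6*0 = 0)
E(r) = 6*r (E(r) = 3*(2*r) = 6*r)
X(m) = 0 (X(m) = 0*15 = 0)
(-112 + X(E(4 - 1*6)))² = (-112 + 0)² = (-112)² = 12544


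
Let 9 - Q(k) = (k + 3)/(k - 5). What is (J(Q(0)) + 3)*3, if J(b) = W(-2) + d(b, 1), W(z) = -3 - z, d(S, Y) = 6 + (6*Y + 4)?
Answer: 54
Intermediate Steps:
d(S, Y) = 10 + 6*Y (d(S, Y) = 6 + (4 + 6*Y) = 10 + 6*Y)
Q(k) = 9 - (3 + k)/(-5 + k) (Q(k) = 9 - (k + 3)/(k - 5) = 9 - (3 + k)/(-5 + k))
J(b) = 15 (J(b) = (-3 - 1*(-2)) + (10 + 6*1) = (-3 + 2) + (10 + 6) = -1 + 16 = 15)
(J(Q(0)) + 3)*3 = (15 + 3)*3 = 18*3 = 54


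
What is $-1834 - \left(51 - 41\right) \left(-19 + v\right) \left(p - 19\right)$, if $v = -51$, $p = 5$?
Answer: $-11634$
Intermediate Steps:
$-1834 - \left(51 - 41\right) \left(-19 + v\right) \left(p - 19\right) = -1834 - \left(51 - 41\right) \left(-19 - 51\right) \left(5 - 19\right) = -1834 - 10 \left(\left(-70\right) \left(-14\right)\right) = -1834 - 10 \cdot 980 = -1834 - 9800 = -11634$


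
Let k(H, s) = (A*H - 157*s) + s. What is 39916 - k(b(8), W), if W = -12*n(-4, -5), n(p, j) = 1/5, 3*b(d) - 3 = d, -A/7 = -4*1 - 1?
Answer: 591199/15 ≈ 39413.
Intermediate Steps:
A = 35 (A = -7*(-4*1 - 1) = -7*(-4 - 1) = -7*(-5) = 35)
b(d) = 1 + d/3
n(p, j) = 1/5
W = -12/5 (W = -12*1/5 = -12/5 ≈ -2.4000)
k(H, s) = -156*s + 35*H (k(H, s) = (35*H - 157*s) + s = (-157*s + 35*H) + s = -156*s + 35*H)
39916 - k(b(8), W) = 39916 - (-156*(-12/5) + 35*(1 + (1/3)*8)) = 39916 - (1872/5 + 35*(1 + 8/3)) = 39916 - (1872/5 + 35*(11/3)) = 39916 - (1872/5 + 385/3) = 39916 - 1*7541/15 = 39916 - 7541/15 = 591199/15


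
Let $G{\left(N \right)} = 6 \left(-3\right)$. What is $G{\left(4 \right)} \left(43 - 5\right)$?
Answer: $-684$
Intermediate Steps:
$G{\left(N \right)} = -18$
$G{\left(4 \right)} \left(43 - 5\right) = - 18 \left(43 - 5\right) = \left(-18\right) 38 = -684$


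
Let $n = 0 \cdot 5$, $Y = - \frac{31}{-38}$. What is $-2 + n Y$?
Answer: $-2$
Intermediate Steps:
$Y = \frac{31}{38}$ ($Y = \left(-31\right) \left(- \frac{1}{38}\right) = \frac{31}{38} \approx 0.81579$)
$n = 0$
$-2 + n Y = -2 + 0 \cdot \frac{31}{38} = -2 + 0 = -2$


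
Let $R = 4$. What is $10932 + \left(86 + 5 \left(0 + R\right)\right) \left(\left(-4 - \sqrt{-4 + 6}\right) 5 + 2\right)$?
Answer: $9024 - 530 \sqrt{2} \approx 8274.5$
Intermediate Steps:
$10932 + \left(86 + 5 \left(0 + R\right)\right) \left(\left(-4 - \sqrt{-4 + 6}\right) 5 + 2\right) = 10932 + \left(86 + 5 \left(0 + 4\right)\right) \left(\left(-4 - \sqrt{-4 + 6}\right) 5 + 2\right) = 10932 + \left(86 + 5 \cdot 4\right) \left(\left(-4 - \sqrt{2}\right) 5 + 2\right) = 10932 + \left(86 + 20\right) \left(\left(-20 - 5 \sqrt{2}\right) + 2\right) = 10932 + 106 \left(-18 - 5 \sqrt{2}\right) = 10932 - \left(1908 + 530 \sqrt{2}\right) = 9024 - 530 \sqrt{2}$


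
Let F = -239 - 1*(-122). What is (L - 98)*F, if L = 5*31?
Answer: -6669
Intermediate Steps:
L = 155
F = -117 (F = -239 + 122 = -117)
(L - 98)*F = (155 - 98)*(-117) = 57*(-117) = -6669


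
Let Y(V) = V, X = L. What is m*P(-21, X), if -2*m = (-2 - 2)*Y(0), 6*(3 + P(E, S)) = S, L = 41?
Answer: 0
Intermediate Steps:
X = 41
P(E, S) = -3 + S/6
m = 0 (m = -(-2 - 2)*0/2 = -(-2)*0 = -½*0 = 0)
m*P(-21, X) = 0*(-3 + (⅙)*41) = 0*(-3 + 41/6) = 0*(23/6) = 0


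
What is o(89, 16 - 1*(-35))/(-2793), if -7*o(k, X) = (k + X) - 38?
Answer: 34/6517 ≈ 0.0052171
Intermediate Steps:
o(k, X) = 38/7 - X/7 - k/7 (o(k, X) = -((k + X) - 38)/7 = -((X + k) - 38)/7 = -(-38 + X + k)/7 = 38/7 - X/7 - k/7)
o(89, 16 - 1*(-35))/(-2793) = (38/7 - (16 - 1*(-35))/7 - ⅐*89)/(-2793) = (38/7 - (16 + 35)/7 - 89/7)*(-1/2793) = (38/7 - ⅐*51 - 89/7)*(-1/2793) = (38/7 - 51/7 - 89/7)*(-1/2793) = -102/7*(-1/2793) = 34/6517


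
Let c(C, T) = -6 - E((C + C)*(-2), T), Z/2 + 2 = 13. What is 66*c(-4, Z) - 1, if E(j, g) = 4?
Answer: -661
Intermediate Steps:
Z = 22 (Z = -4 + 2*13 = -4 + 26 = 22)
c(C, T) = -10 (c(C, T) = -6 - 1*4 = -6 - 4 = -10)
66*c(-4, Z) - 1 = 66*(-10) - 1 = -660 - 1 = -661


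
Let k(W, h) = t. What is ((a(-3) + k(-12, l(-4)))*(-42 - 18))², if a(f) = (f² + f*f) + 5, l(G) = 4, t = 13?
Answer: 4665600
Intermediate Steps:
k(W, h) = 13
a(f) = 5 + 2*f² (a(f) = (f² + f²) + 5 = 2*f² + 5 = 5 + 2*f²)
((a(-3) + k(-12, l(-4)))*(-42 - 18))² = (((5 + 2*(-3)²) + 13)*(-42 - 18))² = (((5 + 2*9) + 13)*(-60))² = (((5 + 18) + 13)*(-60))² = ((23 + 13)*(-60))² = (36*(-60))² = (-2160)² = 4665600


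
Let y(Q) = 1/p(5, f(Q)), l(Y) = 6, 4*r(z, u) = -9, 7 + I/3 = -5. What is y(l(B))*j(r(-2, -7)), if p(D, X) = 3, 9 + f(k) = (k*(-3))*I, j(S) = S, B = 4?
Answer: -¾ ≈ -0.75000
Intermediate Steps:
I = -36 (I = -21 + 3*(-5) = -21 - 15 = -36)
r(z, u) = -9/4 (r(z, u) = (¼)*(-9) = -9/4)
f(k) = -9 + 108*k (f(k) = -9 + (k*(-3))*(-36) = -9 - 3*k*(-36) = -9 + 108*k)
y(Q) = ⅓ (y(Q) = 1/3 = ⅓)
y(l(B))*j(r(-2, -7)) = (⅓)*(-9/4) = -¾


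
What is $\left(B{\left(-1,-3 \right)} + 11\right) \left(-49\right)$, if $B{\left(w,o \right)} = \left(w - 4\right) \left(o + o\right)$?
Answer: $-2009$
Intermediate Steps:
$B{\left(w,o \right)} = 2 o \left(-4 + w\right)$ ($B{\left(w,o \right)} = \left(-4 + w\right) 2 o = 2 o \left(-4 + w\right)$)
$\left(B{\left(-1,-3 \right)} + 11\right) \left(-49\right) = \left(2 \left(-3\right) \left(-4 - 1\right) + 11\right) \left(-49\right) = \left(2 \left(-3\right) \left(-5\right) + 11\right) \left(-49\right) = \left(30 + 11\right) \left(-49\right) = 41 \left(-49\right) = -2009$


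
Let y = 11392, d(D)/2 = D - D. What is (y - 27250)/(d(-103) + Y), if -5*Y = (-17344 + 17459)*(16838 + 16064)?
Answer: 7929/378373 ≈ 0.020956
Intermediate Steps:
d(D) = 0 (d(D) = 2*(D - D) = 2*0 = 0)
Y = -756746 (Y = -(-17344 + 17459)*(16838 + 16064)/5 = -23*32902 = -⅕*3783730 = -756746)
(y - 27250)/(d(-103) + Y) = (11392 - 27250)/(0 - 756746) = -15858/(-756746) = -15858*(-1/756746) = 7929/378373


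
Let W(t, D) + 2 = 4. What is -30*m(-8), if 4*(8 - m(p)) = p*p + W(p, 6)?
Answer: 255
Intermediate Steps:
W(t, D) = 2 (W(t, D) = -2 + 4 = 2)
m(p) = 15/2 - p²/4 (m(p) = 8 - (p*p + 2)/4 = 8 - (p² + 2)/4 = 8 - (2 + p²)/4 = 8 + (-½ - p²/4) = 15/2 - p²/4)
-30*m(-8) = -30*(15/2 - ¼*(-8)²) = -30*(15/2 - ¼*64) = -30*(15/2 - 16) = -30*(-17/2) = 255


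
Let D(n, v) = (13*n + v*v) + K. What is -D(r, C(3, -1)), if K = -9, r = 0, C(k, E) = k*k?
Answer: -72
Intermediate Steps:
C(k, E) = k²
D(n, v) = -9 + v² + 13*n (D(n, v) = (13*n + v*v) - 9 = (13*n + v²) - 9 = (v² + 13*n) - 9 = -9 + v² + 13*n)
-D(r, C(3, -1)) = -(-9 + (3²)² + 13*0) = -(-9 + 9² + 0) = -(-9 + 81 + 0) = -1*72 = -72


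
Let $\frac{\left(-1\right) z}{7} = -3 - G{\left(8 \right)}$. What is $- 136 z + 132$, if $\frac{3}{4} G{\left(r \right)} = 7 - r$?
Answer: $- \frac{4364}{3} \approx -1454.7$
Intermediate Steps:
$G{\left(r \right)} = \frac{28}{3} - \frac{4 r}{3}$ ($G{\left(r \right)} = \frac{4 \left(7 - r\right)}{3} = \frac{28}{3} - \frac{4 r}{3}$)
$z = \frac{35}{3}$ ($z = - 7 \left(-3 - \left(\frac{28}{3} - \frac{32}{3}\right)\right) = - 7 \left(-3 - - \frac{4}{3}\right) = - 7 \left(-3 + \frac{4}{3}\right) = \left(-7\right) \left(- \frac{5}{3}\right) = \frac{35}{3} \approx 11.667$)
$- 136 z + 132 = \left(-136\right) \frac{35}{3} + 132 = - \frac{4760}{3} + 132 = - \frac{4364}{3}$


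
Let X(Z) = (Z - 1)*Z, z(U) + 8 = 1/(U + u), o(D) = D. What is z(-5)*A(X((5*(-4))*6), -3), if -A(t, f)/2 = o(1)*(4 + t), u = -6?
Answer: 2585272/11 ≈ 2.3502e+5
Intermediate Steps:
z(U) = -8 + 1/(-6 + U) (z(U) = -8 + 1/(U - 6) = -8 + 1/(-6 + U))
X(Z) = Z*(-1 + Z) (X(Z) = (-1 + Z)*Z = Z*(-1 + Z))
A(t, f) = -8 - 2*t (A(t, f) = -2*(4 + t) = -8 - 2*t)
z(-5)*A(X((5*(-4))*6), -3) = ((49 - 8*(-5))/(-6 - 5))*(-8 - 2*(5*(-4))*6*(-1 + (5*(-4))*6)) = ((49 + 40)/(-11))*(-8 - 2*(-20*6)*(-1 - 20*6)) = (-1/11*89)*(-8 - (-240)*(-1 - 120)) = -89*(-8 - (-240)*(-121))/11 = -89*(-8 - 2*14520)/11 = -89*(-8 - 29040)/11 = -89/11*(-29048) = 2585272/11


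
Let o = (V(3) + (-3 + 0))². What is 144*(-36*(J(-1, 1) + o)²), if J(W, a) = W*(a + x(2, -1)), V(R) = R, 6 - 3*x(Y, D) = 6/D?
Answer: -129600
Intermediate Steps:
x(Y, D) = 2 - 2/D
J(W, a) = W*(4 + a) (J(W, a) = W*(a + (2 - 2/(-1))) = W*(a + (2 - 2*(-1))) = W*(a + (2 + 2)) = W*(a + 4) = W*(4 + a))
o = 0 (o = (3 + (-3 + 0))² = (3 - 3)² = 0² = 0)
144*(-36*(J(-1, 1) + o)²) = 144*(-36*(-(4 + 1) + 0)²) = 144*(-36*(-1*5 + 0)²) = 144*(-36*(-5 + 0)²) = 144*(-36*(-5)²) = 144*(-36*25) = 144*(-900) = -129600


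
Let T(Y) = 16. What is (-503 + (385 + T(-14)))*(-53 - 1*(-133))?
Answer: -8160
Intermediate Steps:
(-503 + (385 + T(-14)))*(-53 - 1*(-133)) = (-503 + (385 + 16))*(-53 - 1*(-133)) = (-503 + 401)*(-53 + 133) = -102*80 = -8160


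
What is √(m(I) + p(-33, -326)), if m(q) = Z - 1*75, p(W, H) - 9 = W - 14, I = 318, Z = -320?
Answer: I*√433 ≈ 20.809*I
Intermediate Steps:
p(W, H) = -5 + W (p(W, H) = 9 + (W - 14) = 9 + (-14 + W) = -5 + W)
m(q) = -395 (m(q) = -320 - 1*75 = -320 - 75 = -395)
√(m(I) + p(-33, -326)) = √(-395 + (-5 - 33)) = √(-395 - 38) = √(-433) = I*√433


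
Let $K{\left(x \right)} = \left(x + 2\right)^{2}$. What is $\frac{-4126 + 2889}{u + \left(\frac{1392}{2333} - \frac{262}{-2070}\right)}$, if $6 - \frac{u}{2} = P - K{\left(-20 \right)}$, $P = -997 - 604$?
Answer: $- \frac{2986928235}{9327143953} \approx -0.32024$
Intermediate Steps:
$P = -1601$
$K{\left(x \right)} = \left(2 + x\right)^{2}$
$u = 3862$ ($u = 12 - 2 \left(-1601 - \left(2 - 20\right)^{2}\right) = 12 - 2 \left(-1601 - \left(-18\right)^{2}\right) = 12 - 2 \left(-1601 - 324\right) = 12 - -3850 = 12 + 3850 = 3862$)
$\frac{-4126 + 2889}{u + \left(\frac{1392}{2333} - \frac{262}{-2070}\right)} = \frac{-4126 + 2889}{3862 + \left(\frac{1392}{2333} - \frac{262}{-2070}\right)} = - \frac{1237}{3862 + \left(1392 \cdot \frac{1}{2333} - - \frac{131}{1035}\right)} = - \frac{1237}{3862 + \left(\frac{1392}{2333} + \frac{131}{1035}\right)} = - \frac{1237}{3862 + \frac{1746343}{2414655}} = - \frac{1237}{\frac{9327143953}{2414655}} = \left(-1237\right) \frac{2414655}{9327143953} = - \frac{2986928235}{9327143953}$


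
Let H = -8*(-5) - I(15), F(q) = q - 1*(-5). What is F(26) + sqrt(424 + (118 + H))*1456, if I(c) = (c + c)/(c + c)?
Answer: 31 + 1456*sqrt(581) ≈ 35126.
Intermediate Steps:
I(c) = 1 (I(c) = (2*c)/((2*c)) = (2*c)*(1/(2*c)) = 1)
F(q) = 5 + q (F(q) = q + 5 = 5 + q)
H = 39 (H = -8*(-5) - 1*1 = 40 - 1 = 39)
F(26) + sqrt(424 + (118 + H))*1456 = (5 + 26) + sqrt(424 + (118 + 39))*1456 = 31 + sqrt(424 + 157)*1456 = 31 + sqrt(581)*1456 = 31 + 1456*sqrt(581)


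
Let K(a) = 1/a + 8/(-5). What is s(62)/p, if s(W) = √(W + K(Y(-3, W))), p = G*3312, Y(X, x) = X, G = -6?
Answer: -√13515/298080 ≈ -0.00039001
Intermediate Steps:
p = -19872 (p = -6*3312 = -19872)
K(a) = -8/5 + 1/a (K(a) = 1/a + 8*(-⅕) = 1/a - 8/5 = -8/5 + 1/a)
s(W) = √(-29/15 + W) (s(W) = √(W + (-8/5 + 1/(-3))) = √(W + (-8/5 - ⅓)) = √(W - 29/15) = √(-29/15 + W))
s(62)/p = (√(-435 + 225*62)/15)/(-19872) = (√(-435 + 13950)/15)*(-1/19872) = (√13515/15)*(-1/19872) = -√13515/298080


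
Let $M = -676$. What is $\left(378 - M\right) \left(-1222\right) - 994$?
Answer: $-1288982$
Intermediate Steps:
$\left(378 - M\right) \left(-1222\right) - 994 = \left(378 - -676\right) \left(-1222\right) - 994 = \left(378 + 676\right) \left(-1222\right) - 994 = 1054 \left(-1222\right) - 994 = -1287988 - 994 = -1288982$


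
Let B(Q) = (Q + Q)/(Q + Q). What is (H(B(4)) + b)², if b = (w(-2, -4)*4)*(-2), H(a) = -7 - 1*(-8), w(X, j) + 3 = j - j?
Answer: 625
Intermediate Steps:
w(X, j) = -3 (w(X, j) = -3 + (j - j) = -3 + 0 = -3)
B(Q) = 1 (B(Q) = (2*Q)/((2*Q)) = (2*Q)*(1/(2*Q)) = 1)
H(a) = 1 (H(a) = -7 + 8 = 1)
b = 24 (b = -3*4*(-2) = -12*(-2) = 24)
(H(B(4)) + b)² = (1 + 24)² = 25² = 625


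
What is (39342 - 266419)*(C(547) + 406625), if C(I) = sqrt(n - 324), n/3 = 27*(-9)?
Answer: -92335185125 - 2043693*I*sqrt(13) ≈ -9.2335e+10 - 7.3686e+6*I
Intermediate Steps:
n = -729 (n = 3*(27*(-9)) = 3*(-243) = -729)
C(I) = 9*I*sqrt(13) (C(I) = sqrt(-729 - 324) = sqrt(-1053) = 9*I*sqrt(13))
(39342 - 266419)*(C(547) + 406625) = (39342 - 266419)*(9*I*sqrt(13) + 406625) = -227077*(406625 + 9*I*sqrt(13)) = -92335185125 - 2043693*I*sqrt(13)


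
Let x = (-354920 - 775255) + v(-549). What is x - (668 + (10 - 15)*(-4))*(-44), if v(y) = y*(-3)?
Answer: -1098256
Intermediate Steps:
v(y) = -3*y
x = -1128528 (x = (-354920 - 775255) - 3*(-549) = -1130175 + 1647 = -1128528)
x - (668 + (10 - 15)*(-4))*(-44) = -1128528 - (668 + (10 - 15)*(-4))*(-44) = -1128528 - (668 - 5*(-4))*(-44) = -1128528 - (668 + 20)*(-44) = -1128528 - 688*(-44) = -1128528 - 1*(-30272) = -1128528 + 30272 = -1098256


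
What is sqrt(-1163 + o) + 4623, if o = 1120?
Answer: 4623 + I*sqrt(43) ≈ 4623.0 + 6.5574*I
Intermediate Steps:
sqrt(-1163 + o) + 4623 = sqrt(-1163 + 1120) + 4623 = sqrt(-43) + 4623 = I*sqrt(43) + 4623 = 4623 + I*sqrt(43)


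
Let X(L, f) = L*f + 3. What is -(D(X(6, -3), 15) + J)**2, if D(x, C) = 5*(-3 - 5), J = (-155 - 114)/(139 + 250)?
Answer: -250557241/151321 ≈ -1655.8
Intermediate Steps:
X(L, f) = 3 + L*f
J = -269/389 ≈ -0.69152
D(x, C) = -40 (D(x, C) = 5*(-8) = -40)
-(D(X(6, -3), 15) + J)**2 = -(-40 - 269/389)**2 = -(-15829/389)**2 = -1*250557241/151321 = -250557241/151321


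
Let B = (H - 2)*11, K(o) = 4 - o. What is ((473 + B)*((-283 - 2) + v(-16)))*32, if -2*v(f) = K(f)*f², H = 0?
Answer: -41059040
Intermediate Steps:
B = -22 (B = (0 - 2)*11 = -2*11 = -22)
v(f) = -f²*(4 - f)/2 (v(f) = -(4 - f)*f²/2 = -f²*(4 - f)/2)
((473 + B)*((-283 - 2) + v(-16)))*32 = ((473 - 22)*((-283 - 2) + (½)*(-16)²*(-4 - 16)))*32 = (451*(-285 + (½)*256*(-20)))*32 = (451*(-285 - 2560))*32 = (451*(-2845))*32 = -1283095*32 = -41059040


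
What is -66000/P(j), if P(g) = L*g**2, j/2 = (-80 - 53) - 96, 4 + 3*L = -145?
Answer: 49500/7813709 ≈ 0.0063350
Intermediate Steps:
L = -149/3 (L = -4/3 + (1/3)*(-145) = -4/3 - 145/3 = -149/3 ≈ -49.667)
j = -458 (j = 2*((-80 - 53) - 96) = 2*(-133 - 96) = 2*(-229) = -458)
P(g) = -149*g**2/3
-66000/P(j) = -66000/((-149/3*(-458)**2)) = -66000/((-149/3*209764)) = -66000/(-31254836/3) = -66000*(-3/31254836) = 49500/7813709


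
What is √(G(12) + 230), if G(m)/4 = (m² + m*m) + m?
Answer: √1430 ≈ 37.815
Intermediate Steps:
G(m) = 4*m + 8*m² (G(m) = 4*((m² + m*m) + m) = 4*((m² + m²) + m) = 4*(2*m² + m) = 4*(m + 2*m²) = 4*m + 8*m²)
√(G(12) + 230) = √(4*12*(1 + 2*12) + 230) = √(4*12*(1 + 24) + 230) = √(4*12*25 + 230) = √(1200 + 230) = √1430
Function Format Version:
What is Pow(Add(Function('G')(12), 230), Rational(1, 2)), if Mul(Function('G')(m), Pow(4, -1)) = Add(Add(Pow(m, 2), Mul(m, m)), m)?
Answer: Pow(1430, Rational(1, 2)) ≈ 37.815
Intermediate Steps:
Function('G')(m) = Add(Mul(4, m), Mul(8, Pow(m, 2))) (Function('G')(m) = Mul(4, Add(Add(Pow(m, 2), Mul(m, m)), m)) = Mul(4, Add(Add(Pow(m, 2), Pow(m, 2)), m)) = Mul(4, Add(Mul(2, Pow(m, 2)), m)) = Mul(4, Add(m, Mul(2, Pow(m, 2)))) = Add(Mul(4, m), Mul(8, Pow(m, 2))))
Pow(Add(Function('G')(12), 230), Rational(1, 2)) = Pow(Add(Mul(4, 12, Add(1, Mul(2, 12))), 230), Rational(1, 2)) = Pow(Add(Mul(4, 12, Add(1, 24)), 230), Rational(1, 2)) = Pow(Add(Mul(4, 12, 25), 230), Rational(1, 2)) = Pow(Add(1200, 230), Rational(1, 2)) = Pow(1430, Rational(1, 2))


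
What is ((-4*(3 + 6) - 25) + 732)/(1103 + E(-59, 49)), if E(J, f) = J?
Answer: 671/1044 ≈ 0.64272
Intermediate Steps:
((-4*(3 + 6) - 25) + 732)/(1103 + E(-59, 49)) = ((-4*(3 + 6) - 25) + 732)/(1103 - 59) = ((-4*9 - 25) + 732)/1044 = ((-36 - 25) + 732)*(1/1044) = (-61 + 732)*(1/1044) = 671*(1/1044) = 671/1044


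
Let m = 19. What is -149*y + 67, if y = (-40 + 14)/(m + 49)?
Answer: 4215/34 ≈ 123.97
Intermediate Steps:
y = -13/34 (y = (-40 + 14)/(19 + 49) = -26/68 = -26*1/68 = -13/34 ≈ -0.38235)
-149*y + 67 = -149*(-13/34) + 67 = 1937/34 + 67 = 4215/34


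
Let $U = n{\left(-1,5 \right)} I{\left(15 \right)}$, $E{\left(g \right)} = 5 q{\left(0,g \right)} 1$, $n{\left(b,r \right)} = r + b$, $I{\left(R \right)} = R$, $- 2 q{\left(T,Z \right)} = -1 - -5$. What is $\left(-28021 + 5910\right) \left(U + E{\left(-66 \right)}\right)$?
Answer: $-1105550$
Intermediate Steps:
$q{\left(T,Z \right)} = -2$ ($q{\left(T,Z \right)} = - \frac{-1 - -5}{2} = - \frac{-1 + 5}{2} = \left(- \frac{1}{2}\right) 4 = -2$)
$n{\left(b,r \right)} = b + r$
$E{\left(g \right)} = -10$ ($E{\left(g \right)} = 5 \left(-2\right) 1 = \left(-10\right) 1 = -10$)
$U = 60$ ($U = \left(-1 + 5\right) 15 = 4 \cdot 15 = 60$)
$\left(-28021 + 5910\right) \left(U + E{\left(-66 \right)}\right) = \left(-28021 + 5910\right) \left(60 - 10\right) = \left(-22111\right) 50 = -1105550$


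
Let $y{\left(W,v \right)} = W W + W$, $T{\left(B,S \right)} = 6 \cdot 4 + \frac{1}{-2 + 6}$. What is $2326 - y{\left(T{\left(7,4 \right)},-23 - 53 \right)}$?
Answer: $\frac{27419}{16} \approx 1713.7$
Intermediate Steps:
$T{\left(B,S \right)} = \frac{97}{4}$ ($T{\left(B,S \right)} = 24 + \frac{1}{4} = \frac{97}{4}$)
$y{\left(W,v \right)} = W + W^{2}$ ($y{\left(W,v \right)} = W^{2} + W = W + W^{2}$)
$2326 - y{\left(T{\left(7,4 \right)},-23 - 53 \right)} = 2326 - \frac{97 \left(1 + \frac{97}{4}\right)}{4} = 2326 - \frac{97}{4} \cdot \frac{101}{4} = 2326 - \frac{9797}{16} = \frac{27419}{16}$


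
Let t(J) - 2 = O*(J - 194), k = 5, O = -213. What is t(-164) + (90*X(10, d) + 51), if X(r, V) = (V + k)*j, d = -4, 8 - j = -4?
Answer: 77387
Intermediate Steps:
j = 12 (j = 8 - 1*(-4) = 8 + 4 = 12)
X(r, V) = 60 + 12*V (X(r, V) = (V + 5)*12 = (5 + V)*12 = 60 + 12*V)
t(J) = 41324 - 213*J (t(J) = 2 - 213*(J - 194) = 2 - 213*(-194 + J) = 2 + (41322 - 213*J) = 41324 - 213*J)
t(-164) + (90*X(10, d) + 51) = (41324 - 213*(-164)) + (90*(60 + 12*(-4)) + 51) = (41324 + 34932) + (90*(60 - 48) + 51) = 76256 + (90*12 + 51) = 76256 + (1080 + 51) = 76256 + 1131 = 77387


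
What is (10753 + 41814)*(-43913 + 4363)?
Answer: -2079024850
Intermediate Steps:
(10753 + 41814)*(-43913 + 4363) = 52567*(-39550) = -2079024850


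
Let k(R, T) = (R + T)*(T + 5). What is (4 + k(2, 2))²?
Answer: 1024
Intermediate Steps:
k(R, T) = (5 + T)*(R + T) (k(R, T) = (R + T)*(5 + T) = (5 + T)*(R + T))
(4 + k(2, 2))² = (4 + (2² + 5*2 + 5*2 + 2*2))² = (4 + (4 + 10 + 10 + 4))² = (4 + 28)² = 32² = 1024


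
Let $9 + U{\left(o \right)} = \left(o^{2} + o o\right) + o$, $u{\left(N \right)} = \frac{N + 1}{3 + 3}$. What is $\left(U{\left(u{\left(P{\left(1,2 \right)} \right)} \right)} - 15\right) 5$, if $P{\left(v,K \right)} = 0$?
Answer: $- \frac{1070}{9} \approx -118.89$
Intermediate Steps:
$u{\left(N \right)} = \frac{1}{6} + \frac{N}{6}$ ($u{\left(N \right)} = \frac{1 + N}{6} = \left(1 + N\right) \frac{1}{6} = \frac{1}{6} + \frac{N}{6}$)
$U{\left(o \right)} = -9 + o + 2 o^{2}$ ($U{\left(o \right)} = -9 + \left(\left(o^{2} + o o\right) + o\right) = -9 + \left(\left(o^{2} + o^{2}\right) + o\right) = -9 + \left(2 o^{2} + o\right) = -9 + \left(o + 2 o^{2}\right) = -9 + o + 2 o^{2}$)
$\left(U{\left(u{\left(P{\left(1,2 \right)} \right)} \right)} - 15\right) 5 = \left(\left(-9 + \left(\frac{1}{6} + \frac{1}{6} \cdot 0\right) + 2 \left(\frac{1}{6} + \frac{1}{6} \cdot 0\right)^{2}\right) - 15\right) 5 = \left(\left(-9 + \left(\frac{1}{6} + 0\right) + 2 \left(\frac{1}{6} + 0\right)^{2}\right) - 15\right) 5 = \left(\left(-9 + \frac{1}{6} + \frac{2}{36}\right) - 15\right) 5 = \left(\left(-9 + \frac{1}{6} + 2 \cdot \frac{1}{36}\right) - 15\right) 5 = \left(\left(-9 + \frac{1}{6} + \frac{1}{18}\right) - 15\right) 5 = \left(- \frac{79}{9} - 15\right) 5 = \left(- \frac{214}{9}\right) 5 = - \frac{1070}{9}$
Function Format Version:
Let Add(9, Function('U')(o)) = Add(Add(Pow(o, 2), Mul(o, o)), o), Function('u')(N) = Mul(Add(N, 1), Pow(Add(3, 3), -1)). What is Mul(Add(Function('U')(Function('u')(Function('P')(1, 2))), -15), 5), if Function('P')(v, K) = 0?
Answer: Rational(-1070, 9) ≈ -118.89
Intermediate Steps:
Function('u')(N) = Add(Rational(1, 6), Mul(Rational(1, 6), N)) (Function('u')(N) = Mul(Add(1, N), Pow(6, -1)) = Mul(Add(1, N), Rational(1, 6)) = Add(Rational(1, 6), Mul(Rational(1, 6), N)))
Function('U')(o) = Add(-9, o, Mul(2, Pow(o, 2))) (Function('U')(o) = Add(-9, Add(Add(Pow(o, 2), Mul(o, o)), o)) = Add(-9, Add(Add(Pow(o, 2), Pow(o, 2)), o)) = Add(-9, Add(Mul(2, Pow(o, 2)), o)) = Add(-9, Add(o, Mul(2, Pow(o, 2)))) = Add(-9, o, Mul(2, Pow(o, 2))))
Mul(Add(Function('U')(Function('u')(Function('P')(1, 2))), -15), 5) = Mul(Add(Add(-9, Add(Rational(1, 6), Mul(Rational(1, 6), 0)), Mul(2, Pow(Add(Rational(1, 6), Mul(Rational(1, 6), 0)), 2))), -15), 5) = Mul(Add(Add(-9, Add(Rational(1, 6), 0), Mul(2, Pow(Add(Rational(1, 6), 0), 2))), -15), 5) = Mul(Add(Add(-9, Rational(1, 6), Mul(2, Pow(Rational(1, 6), 2))), -15), 5) = Mul(Add(Add(-9, Rational(1, 6), Mul(2, Rational(1, 36))), -15), 5) = Mul(Add(Add(-9, Rational(1, 6), Rational(1, 18)), -15), 5) = Mul(Add(Rational(-79, 9), -15), 5) = Mul(Rational(-214, 9), 5) = Rational(-1070, 9)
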